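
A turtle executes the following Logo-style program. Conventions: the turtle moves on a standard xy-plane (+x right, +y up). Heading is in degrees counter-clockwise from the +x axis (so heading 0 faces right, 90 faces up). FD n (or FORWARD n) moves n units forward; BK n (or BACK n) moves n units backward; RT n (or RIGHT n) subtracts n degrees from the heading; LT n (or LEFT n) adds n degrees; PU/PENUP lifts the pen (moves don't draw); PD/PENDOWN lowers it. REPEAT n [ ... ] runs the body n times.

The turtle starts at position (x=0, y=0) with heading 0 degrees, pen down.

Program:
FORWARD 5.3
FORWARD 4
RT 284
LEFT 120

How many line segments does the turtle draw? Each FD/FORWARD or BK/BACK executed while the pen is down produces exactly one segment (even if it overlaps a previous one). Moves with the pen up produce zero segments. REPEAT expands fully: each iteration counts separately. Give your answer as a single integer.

Answer: 2

Derivation:
Executing turtle program step by step:
Start: pos=(0,0), heading=0, pen down
FD 5.3: (0,0) -> (5.3,0) [heading=0, draw]
FD 4: (5.3,0) -> (9.3,0) [heading=0, draw]
RT 284: heading 0 -> 76
LT 120: heading 76 -> 196
Final: pos=(9.3,0), heading=196, 2 segment(s) drawn
Segments drawn: 2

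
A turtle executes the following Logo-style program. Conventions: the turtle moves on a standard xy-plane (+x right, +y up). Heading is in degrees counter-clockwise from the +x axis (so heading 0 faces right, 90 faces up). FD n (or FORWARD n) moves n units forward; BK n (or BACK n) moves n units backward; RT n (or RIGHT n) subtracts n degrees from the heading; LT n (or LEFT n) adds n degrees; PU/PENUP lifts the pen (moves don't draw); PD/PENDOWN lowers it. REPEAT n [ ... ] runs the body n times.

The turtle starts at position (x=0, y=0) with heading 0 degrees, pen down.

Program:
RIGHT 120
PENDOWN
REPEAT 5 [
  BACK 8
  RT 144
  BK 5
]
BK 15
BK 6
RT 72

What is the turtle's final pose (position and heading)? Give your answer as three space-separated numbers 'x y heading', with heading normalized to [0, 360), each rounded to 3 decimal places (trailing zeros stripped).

Executing turtle program step by step:
Start: pos=(0,0), heading=0, pen down
RT 120: heading 0 -> 240
PD: pen down
REPEAT 5 [
  -- iteration 1/5 --
  BK 8: (0,0) -> (4,6.928) [heading=240, draw]
  RT 144: heading 240 -> 96
  BK 5: (4,6.928) -> (4.523,1.956) [heading=96, draw]
  -- iteration 2/5 --
  BK 8: (4.523,1.956) -> (5.359,-6.001) [heading=96, draw]
  RT 144: heading 96 -> 312
  BK 5: (5.359,-6.001) -> (2.013,-2.285) [heading=312, draw]
  -- iteration 3/5 --
  BK 8: (2.013,-2.285) -> (-3.34,3.66) [heading=312, draw]
  RT 144: heading 312 -> 168
  BK 5: (-3.34,3.66) -> (1.551,2.621) [heading=168, draw]
  -- iteration 4/5 --
  BK 8: (1.551,2.621) -> (9.376,0.957) [heading=168, draw]
  RT 144: heading 168 -> 24
  BK 5: (9.376,0.957) -> (4.808,-1.076) [heading=24, draw]
  -- iteration 5/5 --
  BK 8: (4.808,-1.076) -> (-2.5,-4.33) [heading=24, draw]
  RT 144: heading 24 -> 240
  BK 5: (-2.5,-4.33) -> (0,0) [heading=240, draw]
]
BK 15: (0,0) -> (7.5,12.99) [heading=240, draw]
BK 6: (7.5,12.99) -> (10.5,18.187) [heading=240, draw]
RT 72: heading 240 -> 168
Final: pos=(10.5,18.187), heading=168, 12 segment(s) drawn

Answer: 10.5 18.187 168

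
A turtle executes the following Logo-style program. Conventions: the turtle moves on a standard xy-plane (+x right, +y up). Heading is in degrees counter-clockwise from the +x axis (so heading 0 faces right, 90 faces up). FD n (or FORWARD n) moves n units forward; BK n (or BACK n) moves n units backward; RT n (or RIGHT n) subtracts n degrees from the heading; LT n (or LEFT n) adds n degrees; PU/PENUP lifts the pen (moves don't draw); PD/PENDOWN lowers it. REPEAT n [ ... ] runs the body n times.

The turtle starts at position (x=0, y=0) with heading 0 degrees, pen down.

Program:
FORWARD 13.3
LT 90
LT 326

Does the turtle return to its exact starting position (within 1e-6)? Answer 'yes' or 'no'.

Answer: no

Derivation:
Executing turtle program step by step:
Start: pos=(0,0), heading=0, pen down
FD 13.3: (0,0) -> (13.3,0) [heading=0, draw]
LT 90: heading 0 -> 90
LT 326: heading 90 -> 56
Final: pos=(13.3,0), heading=56, 1 segment(s) drawn

Start position: (0, 0)
Final position: (13.3, 0)
Distance = 13.3; >= 1e-6 -> NOT closed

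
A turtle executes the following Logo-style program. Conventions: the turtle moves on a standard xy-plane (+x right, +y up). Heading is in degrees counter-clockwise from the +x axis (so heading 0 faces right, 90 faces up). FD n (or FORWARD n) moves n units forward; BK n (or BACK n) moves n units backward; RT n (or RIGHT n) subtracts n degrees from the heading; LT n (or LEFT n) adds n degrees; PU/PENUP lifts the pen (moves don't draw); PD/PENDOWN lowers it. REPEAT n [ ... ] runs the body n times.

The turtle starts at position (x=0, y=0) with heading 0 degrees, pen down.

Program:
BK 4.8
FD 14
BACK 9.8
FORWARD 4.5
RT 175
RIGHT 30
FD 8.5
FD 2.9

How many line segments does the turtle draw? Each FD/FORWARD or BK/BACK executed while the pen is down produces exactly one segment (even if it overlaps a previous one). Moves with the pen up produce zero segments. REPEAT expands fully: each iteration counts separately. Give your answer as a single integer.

Answer: 6

Derivation:
Executing turtle program step by step:
Start: pos=(0,0), heading=0, pen down
BK 4.8: (0,0) -> (-4.8,0) [heading=0, draw]
FD 14: (-4.8,0) -> (9.2,0) [heading=0, draw]
BK 9.8: (9.2,0) -> (-0.6,0) [heading=0, draw]
FD 4.5: (-0.6,0) -> (3.9,0) [heading=0, draw]
RT 175: heading 0 -> 185
RT 30: heading 185 -> 155
FD 8.5: (3.9,0) -> (-3.804,3.592) [heading=155, draw]
FD 2.9: (-3.804,3.592) -> (-6.432,4.818) [heading=155, draw]
Final: pos=(-6.432,4.818), heading=155, 6 segment(s) drawn
Segments drawn: 6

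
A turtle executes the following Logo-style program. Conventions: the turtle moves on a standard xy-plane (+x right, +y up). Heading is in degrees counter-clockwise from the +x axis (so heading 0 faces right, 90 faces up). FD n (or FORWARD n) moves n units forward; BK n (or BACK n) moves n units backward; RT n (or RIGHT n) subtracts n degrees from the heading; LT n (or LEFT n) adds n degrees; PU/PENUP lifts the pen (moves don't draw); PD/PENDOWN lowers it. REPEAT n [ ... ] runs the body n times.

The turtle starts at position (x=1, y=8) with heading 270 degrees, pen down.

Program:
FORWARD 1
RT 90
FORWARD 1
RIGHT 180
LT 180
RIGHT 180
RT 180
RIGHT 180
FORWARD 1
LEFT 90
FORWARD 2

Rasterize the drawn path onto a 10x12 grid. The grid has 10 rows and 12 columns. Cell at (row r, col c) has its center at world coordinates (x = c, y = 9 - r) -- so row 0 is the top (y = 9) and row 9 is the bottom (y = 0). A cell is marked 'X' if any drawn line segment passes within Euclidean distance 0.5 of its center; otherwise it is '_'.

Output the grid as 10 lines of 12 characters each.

Answer: _X__________
_X__________
XX__________
____________
____________
____________
____________
____________
____________
____________

Derivation:
Segment 0: (1,8) -> (1,7)
Segment 1: (1,7) -> (-0,7)
Segment 2: (-0,7) -> (1,7)
Segment 3: (1,7) -> (1,9)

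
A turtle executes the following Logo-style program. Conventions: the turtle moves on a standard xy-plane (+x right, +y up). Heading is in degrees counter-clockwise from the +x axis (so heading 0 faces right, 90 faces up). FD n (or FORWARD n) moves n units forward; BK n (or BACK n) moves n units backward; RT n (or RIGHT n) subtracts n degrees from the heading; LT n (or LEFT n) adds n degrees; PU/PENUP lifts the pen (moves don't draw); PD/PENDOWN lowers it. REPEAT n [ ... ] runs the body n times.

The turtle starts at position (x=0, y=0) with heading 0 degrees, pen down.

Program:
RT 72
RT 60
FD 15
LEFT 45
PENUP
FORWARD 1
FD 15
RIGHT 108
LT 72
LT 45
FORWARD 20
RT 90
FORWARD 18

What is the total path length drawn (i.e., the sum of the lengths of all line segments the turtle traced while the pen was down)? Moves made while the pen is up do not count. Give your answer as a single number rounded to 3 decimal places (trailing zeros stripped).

Answer: 15

Derivation:
Executing turtle program step by step:
Start: pos=(0,0), heading=0, pen down
RT 72: heading 0 -> 288
RT 60: heading 288 -> 228
FD 15: (0,0) -> (-10.037,-11.147) [heading=228, draw]
LT 45: heading 228 -> 273
PU: pen up
FD 1: (-10.037,-11.147) -> (-9.985,-12.146) [heading=273, move]
FD 15: (-9.985,-12.146) -> (-9.2,-27.125) [heading=273, move]
RT 108: heading 273 -> 165
LT 72: heading 165 -> 237
LT 45: heading 237 -> 282
FD 20: (-9.2,-27.125) -> (-5.041,-46.688) [heading=282, move]
RT 90: heading 282 -> 192
FD 18: (-5.041,-46.688) -> (-22.648,-50.431) [heading=192, move]
Final: pos=(-22.648,-50.431), heading=192, 1 segment(s) drawn

Segment lengths:
  seg 1: (0,0) -> (-10.037,-11.147), length = 15
Total = 15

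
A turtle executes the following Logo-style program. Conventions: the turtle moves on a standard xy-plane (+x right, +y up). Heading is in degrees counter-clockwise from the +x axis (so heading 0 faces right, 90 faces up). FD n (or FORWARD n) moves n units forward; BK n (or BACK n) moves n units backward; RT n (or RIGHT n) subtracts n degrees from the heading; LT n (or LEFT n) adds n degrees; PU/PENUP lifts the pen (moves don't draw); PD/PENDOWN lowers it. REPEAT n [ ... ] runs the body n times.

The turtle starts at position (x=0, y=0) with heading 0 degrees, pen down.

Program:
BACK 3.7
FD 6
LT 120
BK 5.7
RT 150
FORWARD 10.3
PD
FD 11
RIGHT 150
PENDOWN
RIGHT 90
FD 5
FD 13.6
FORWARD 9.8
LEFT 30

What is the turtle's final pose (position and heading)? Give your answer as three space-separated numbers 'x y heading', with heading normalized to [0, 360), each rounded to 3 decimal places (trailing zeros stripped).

Answer: 23.596 12.814 120

Derivation:
Executing turtle program step by step:
Start: pos=(0,0), heading=0, pen down
BK 3.7: (0,0) -> (-3.7,0) [heading=0, draw]
FD 6: (-3.7,0) -> (2.3,0) [heading=0, draw]
LT 120: heading 0 -> 120
BK 5.7: (2.3,0) -> (5.15,-4.936) [heading=120, draw]
RT 150: heading 120 -> 330
FD 10.3: (5.15,-4.936) -> (14.07,-10.086) [heading=330, draw]
PD: pen down
FD 11: (14.07,-10.086) -> (23.596,-15.586) [heading=330, draw]
RT 150: heading 330 -> 180
PD: pen down
RT 90: heading 180 -> 90
FD 5: (23.596,-15.586) -> (23.596,-10.586) [heading=90, draw]
FD 13.6: (23.596,-10.586) -> (23.596,3.014) [heading=90, draw]
FD 9.8: (23.596,3.014) -> (23.596,12.814) [heading=90, draw]
LT 30: heading 90 -> 120
Final: pos=(23.596,12.814), heading=120, 8 segment(s) drawn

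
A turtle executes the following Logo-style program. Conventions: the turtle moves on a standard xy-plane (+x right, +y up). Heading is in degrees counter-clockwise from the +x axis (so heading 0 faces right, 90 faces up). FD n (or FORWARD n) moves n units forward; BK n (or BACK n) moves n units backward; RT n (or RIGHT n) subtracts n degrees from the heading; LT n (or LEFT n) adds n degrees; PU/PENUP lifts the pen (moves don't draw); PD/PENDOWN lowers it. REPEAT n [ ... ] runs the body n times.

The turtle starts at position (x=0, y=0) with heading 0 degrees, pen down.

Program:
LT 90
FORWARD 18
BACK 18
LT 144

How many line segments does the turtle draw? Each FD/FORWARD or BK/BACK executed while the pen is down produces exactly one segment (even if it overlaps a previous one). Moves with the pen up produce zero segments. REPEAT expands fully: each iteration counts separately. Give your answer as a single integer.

Answer: 2

Derivation:
Executing turtle program step by step:
Start: pos=(0,0), heading=0, pen down
LT 90: heading 0 -> 90
FD 18: (0,0) -> (0,18) [heading=90, draw]
BK 18: (0,18) -> (0,0) [heading=90, draw]
LT 144: heading 90 -> 234
Final: pos=(0,0), heading=234, 2 segment(s) drawn
Segments drawn: 2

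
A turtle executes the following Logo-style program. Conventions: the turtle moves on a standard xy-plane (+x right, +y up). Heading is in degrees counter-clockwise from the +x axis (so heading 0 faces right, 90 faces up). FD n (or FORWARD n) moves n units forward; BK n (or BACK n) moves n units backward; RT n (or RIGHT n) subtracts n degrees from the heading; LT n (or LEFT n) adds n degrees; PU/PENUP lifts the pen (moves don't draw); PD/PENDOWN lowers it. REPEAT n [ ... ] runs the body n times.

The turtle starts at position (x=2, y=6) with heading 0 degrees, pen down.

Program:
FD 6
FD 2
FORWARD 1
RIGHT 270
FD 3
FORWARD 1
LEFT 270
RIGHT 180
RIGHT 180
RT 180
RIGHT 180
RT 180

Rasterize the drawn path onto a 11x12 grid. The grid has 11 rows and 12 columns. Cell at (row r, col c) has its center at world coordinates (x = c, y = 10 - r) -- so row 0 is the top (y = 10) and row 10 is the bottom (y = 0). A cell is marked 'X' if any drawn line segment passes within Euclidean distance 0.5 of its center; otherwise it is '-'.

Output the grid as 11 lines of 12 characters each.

Answer: -----------X
-----------X
-----------X
-----------X
--XXXXXXXXXX
------------
------------
------------
------------
------------
------------

Derivation:
Segment 0: (2,6) -> (8,6)
Segment 1: (8,6) -> (10,6)
Segment 2: (10,6) -> (11,6)
Segment 3: (11,6) -> (11,9)
Segment 4: (11,9) -> (11,10)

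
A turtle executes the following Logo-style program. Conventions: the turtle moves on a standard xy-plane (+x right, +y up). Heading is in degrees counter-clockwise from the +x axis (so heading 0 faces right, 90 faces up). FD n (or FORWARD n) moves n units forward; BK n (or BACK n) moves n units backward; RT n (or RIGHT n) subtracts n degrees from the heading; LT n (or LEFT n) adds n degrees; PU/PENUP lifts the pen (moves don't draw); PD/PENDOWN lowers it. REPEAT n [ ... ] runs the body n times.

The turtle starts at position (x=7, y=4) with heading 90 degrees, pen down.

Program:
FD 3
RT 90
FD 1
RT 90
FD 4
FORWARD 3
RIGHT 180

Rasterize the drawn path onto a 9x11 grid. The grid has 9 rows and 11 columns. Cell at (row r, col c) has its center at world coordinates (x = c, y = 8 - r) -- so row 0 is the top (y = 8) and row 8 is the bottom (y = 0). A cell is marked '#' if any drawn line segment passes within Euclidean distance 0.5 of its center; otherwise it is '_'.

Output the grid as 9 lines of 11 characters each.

Answer: ___________
_______##__
_______##__
_______##__
_______##__
________#__
________#__
________#__
________#__

Derivation:
Segment 0: (7,4) -> (7,7)
Segment 1: (7,7) -> (8,7)
Segment 2: (8,7) -> (8,3)
Segment 3: (8,3) -> (8,0)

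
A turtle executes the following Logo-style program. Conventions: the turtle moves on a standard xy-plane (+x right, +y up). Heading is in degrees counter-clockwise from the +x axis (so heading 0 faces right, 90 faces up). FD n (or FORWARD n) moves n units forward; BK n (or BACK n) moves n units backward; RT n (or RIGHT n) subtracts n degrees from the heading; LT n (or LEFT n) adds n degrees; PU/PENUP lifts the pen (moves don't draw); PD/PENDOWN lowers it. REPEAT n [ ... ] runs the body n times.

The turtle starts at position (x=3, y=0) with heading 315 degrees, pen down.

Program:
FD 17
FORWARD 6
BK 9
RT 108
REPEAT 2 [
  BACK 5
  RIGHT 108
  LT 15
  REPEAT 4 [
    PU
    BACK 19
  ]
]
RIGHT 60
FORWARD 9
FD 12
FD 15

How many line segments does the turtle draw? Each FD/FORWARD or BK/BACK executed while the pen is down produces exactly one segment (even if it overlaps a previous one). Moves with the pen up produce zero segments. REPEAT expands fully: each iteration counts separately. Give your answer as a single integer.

Executing turtle program step by step:
Start: pos=(3,0), heading=315, pen down
FD 17: (3,0) -> (15.021,-12.021) [heading=315, draw]
FD 6: (15.021,-12.021) -> (19.263,-16.263) [heading=315, draw]
BK 9: (19.263,-16.263) -> (12.899,-9.899) [heading=315, draw]
RT 108: heading 315 -> 207
REPEAT 2 [
  -- iteration 1/2 --
  BK 5: (12.899,-9.899) -> (17.355,-7.63) [heading=207, draw]
  RT 108: heading 207 -> 99
  LT 15: heading 99 -> 114
  REPEAT 4 [
    -- iteration 1/4 --
    PU: pen up
    BK 19: (17.355,-7.63) -> (25.083,-24.987) [heading=114, move]
    -- iteration 2/4 --
    PU: pen up
    BK 19: (25.083,-24.987) -> (32.811,-42.344) [heading=114, move]
    -- iteration 3/4 --
    PU: pen up
    BK 19: (32.811,-42.344) -> (40.539,-59.702) [heading=114, move]
    -- iteration 4/4 --
    PU: pen up
    BK 19: (40.539,-59.702) -> (48.267,-77.059) [heading=114, move]
  ]
  -- iteration 2/2 --
  BK 5: (48.267,-77.059) -> (50.3,-81.627) [heading=114, move]
  RT 108: heading 114 -> 6
  LT 15: heading 6 -> 21
  REPEAT 4 [
    -- iteration 1/4 --
    PU: pen up
    BK 19: (50.3,-81.627) -> (32.562,-88.436) [heading=21, move]
    -- iteration 2/4 --
    PU: pen up
    BK 19: (32.562,-88.436) -> (14.824,-95.245) [heading=21, move]
    -- iteration 3/4 --
    PU: pen up
    BK 19: (14.824,-95.245) -> (-2.914,-102.054) [heading=21, move]
    -- iteration 4/4 --
    PU: pen up
    BK 19: (-2.914,-102.054) -> (-20.652,-108.863) [heading=21, move]
  ]
]
RT 60: heading 21 -> 321
FD 9: (-20.652,-108.863) -> (-13.658,-114.527) [heading=321, move]
FD 12: (-13.658,-114.527) -> (-4.332,-122.078) [heading=321, move]
FD 15: (-4.332,-122.078) -> (7.325,-131.518) [heading=321, move]
Final: pos=(7.325,-131.518), heading=321, 4 segment(s) drawn
Segments drawn: 4

Answer: 4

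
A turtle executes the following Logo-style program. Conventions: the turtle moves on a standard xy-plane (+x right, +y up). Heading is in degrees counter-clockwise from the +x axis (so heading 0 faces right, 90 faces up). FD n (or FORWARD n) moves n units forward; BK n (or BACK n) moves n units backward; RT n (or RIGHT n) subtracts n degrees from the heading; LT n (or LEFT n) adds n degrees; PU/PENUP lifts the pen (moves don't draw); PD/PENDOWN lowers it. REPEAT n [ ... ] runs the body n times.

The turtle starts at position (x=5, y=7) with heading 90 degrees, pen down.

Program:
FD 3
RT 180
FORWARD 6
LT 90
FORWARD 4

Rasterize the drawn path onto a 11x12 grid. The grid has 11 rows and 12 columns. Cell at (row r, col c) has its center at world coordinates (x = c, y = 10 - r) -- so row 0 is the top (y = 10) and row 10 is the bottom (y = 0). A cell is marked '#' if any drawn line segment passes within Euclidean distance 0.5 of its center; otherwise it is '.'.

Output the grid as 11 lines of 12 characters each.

Answer: .....#......
.....#......
.....#......
.....#......
.....#......
.....#......
.....#####..
............
............
............
............

Derivation:
Segment 0: (5,7) -> (5,10)
Segment 1: (5,10) -> (5,4)
Segment 2: (5,4) -> (9,4)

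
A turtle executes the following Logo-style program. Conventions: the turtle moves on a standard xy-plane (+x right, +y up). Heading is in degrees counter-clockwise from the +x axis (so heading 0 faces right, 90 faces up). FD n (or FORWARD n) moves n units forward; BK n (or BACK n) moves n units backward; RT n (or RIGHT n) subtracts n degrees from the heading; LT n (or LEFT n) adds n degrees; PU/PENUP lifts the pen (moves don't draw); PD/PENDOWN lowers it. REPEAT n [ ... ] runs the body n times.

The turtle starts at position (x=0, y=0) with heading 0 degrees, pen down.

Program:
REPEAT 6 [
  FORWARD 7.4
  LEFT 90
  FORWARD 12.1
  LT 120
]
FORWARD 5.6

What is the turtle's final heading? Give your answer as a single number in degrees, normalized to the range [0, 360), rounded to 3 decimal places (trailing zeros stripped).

Executing turtle program step by step:
Start: pos=(0,0), heading=0, pen down
REPEAT 6 [
  -- iteration 1/6 --
  FD 7.4: (0,0) -> (7.4,0) [heading=0, draw]
  LT 90: heading 0 -> 90
  FD 12.1: (7.4,0) -> (7.4,12.1) [heading=90, draw]
  LT 120: heading 90 -> 210
  -- iteration 2/6 --
  FD 7.4: (7.4,12.1) -> (0.991,8.4) [heading=210, draw]
  LT 90: heading 210 -> 300
  FD 12.1: (0.991,8.4) -> (7.041,-2.079) [heading=300, draw]
  LT 120: heading 300 -> 60
  -- iteration 3/6 --
  FD 7.4: (7.041,-2.079) -> (10.741,4.33) [heading=60, draw]
  LT 90: heading 60 -> 150
  FD 12.1: (10.741,4.33) -> (0.263,10.38) [heading=150, draw]
  LT 120: heading 150 -> 270
  -- iteration 4/6 --
  FD 7.4: (0.263,10.38) -> (0.263,2.98) [heading=270, draw]
  LT 90: heading 270 -> 0
  FD 12.1: (0.263,2.98) -> (12.363,2.98) [heading=0, draw]
  LT 120: heading 0 -> 120
  -- iteration 5/6 --
  FD 7.4: (12.363,2.98) -> (8.663,9.388) [heading=120, draw]
  LT 90: heading 120 -> 210
  FD 12.1: (8.663,9.388) -> (-1.816,3.338) [heading=210, draw]
  LT 120: heading 210 -> 330
  -- iteration 6/6 --
  FD 7.4: (-1.816,3.338) -> (4.592,-0.362) [heading=330, draw]
  LT 90: heading 330 -> 60
  FD 12.1: (4.592,-0.362) -> (10.642,10.117) [heading=60, draw]
  LT 120: heading 60 -> 180
]
FD 5.6: (10.642,10.117) -> (5.042,10.117) [heading=180, draw]
Final: pos=(5.042,10.117), heading=180, 13 segment(s) drawn

Answer: 180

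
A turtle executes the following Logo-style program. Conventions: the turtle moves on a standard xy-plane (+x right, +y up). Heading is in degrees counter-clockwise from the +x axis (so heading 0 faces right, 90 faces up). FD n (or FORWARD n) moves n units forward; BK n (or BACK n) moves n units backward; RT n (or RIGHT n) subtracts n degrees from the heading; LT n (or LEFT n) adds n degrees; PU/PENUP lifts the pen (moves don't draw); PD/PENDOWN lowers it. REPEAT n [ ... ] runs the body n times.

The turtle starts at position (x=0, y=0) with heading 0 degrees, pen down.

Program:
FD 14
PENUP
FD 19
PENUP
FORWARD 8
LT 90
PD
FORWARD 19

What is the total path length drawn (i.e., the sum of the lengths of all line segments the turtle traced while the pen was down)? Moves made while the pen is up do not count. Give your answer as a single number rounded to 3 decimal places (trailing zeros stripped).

Executing turtle program step by step:
Start: pos=(0,0), heading=0, pen down
FD 14: (0,0) -> (14,0) [heading=0, draw]
PU: pen up
FD 19: (14,0) -> (33,0) [heading=0, move]
PU: pen up
FD 8: (33,0) -> (41,0) [heading=0, move]
LT 90: heading 0 -> 90
PD: pen down
FD 19: (41,0) -> (41,19) [heading=90, draw]
Final: pos=(41,19), heading=90, 2 segment(s) drawn

Segment lengths:
  seg 1: (0,0) -> (14,0), length = 14
  seg 2: (41,0) -> (41,19), length = 19
Total = 33

Answer: 33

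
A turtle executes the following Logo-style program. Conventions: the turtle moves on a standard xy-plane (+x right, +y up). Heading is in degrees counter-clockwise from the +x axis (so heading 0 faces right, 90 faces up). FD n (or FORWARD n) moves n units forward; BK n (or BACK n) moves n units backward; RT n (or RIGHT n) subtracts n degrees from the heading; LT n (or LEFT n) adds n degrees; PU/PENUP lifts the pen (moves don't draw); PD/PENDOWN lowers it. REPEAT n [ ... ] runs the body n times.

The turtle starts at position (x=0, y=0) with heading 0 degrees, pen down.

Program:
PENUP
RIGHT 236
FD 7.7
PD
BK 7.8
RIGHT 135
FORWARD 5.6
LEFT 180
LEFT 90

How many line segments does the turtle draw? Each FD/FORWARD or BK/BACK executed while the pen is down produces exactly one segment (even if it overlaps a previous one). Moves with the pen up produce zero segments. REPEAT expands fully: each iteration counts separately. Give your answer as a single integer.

Executing turtle program step by step:
Start: pos=(0,0), heading=0, pen down
PU: pen up
RT 236: heading 0 -> 124
FD 7.7: (0,0) -> (-4.306,6.384) [heading=124, move]
PD: pen down
BK 7.8: (-4.306,6.384) -> (0.056,-0.083) [heading=124, draw]
RT 135: heading 124 -> 349
FD 5.6: (0.056,-0.083) -> (5.553,-1.151) [heading=349, draw]
LT 180: heading 349 -> 169
LT 90: heading 169 -> 259
Final: pos=(5.553,-1.151), heading=259, 2 segment(s) drawn
Segments drawn: 2

Answer: 2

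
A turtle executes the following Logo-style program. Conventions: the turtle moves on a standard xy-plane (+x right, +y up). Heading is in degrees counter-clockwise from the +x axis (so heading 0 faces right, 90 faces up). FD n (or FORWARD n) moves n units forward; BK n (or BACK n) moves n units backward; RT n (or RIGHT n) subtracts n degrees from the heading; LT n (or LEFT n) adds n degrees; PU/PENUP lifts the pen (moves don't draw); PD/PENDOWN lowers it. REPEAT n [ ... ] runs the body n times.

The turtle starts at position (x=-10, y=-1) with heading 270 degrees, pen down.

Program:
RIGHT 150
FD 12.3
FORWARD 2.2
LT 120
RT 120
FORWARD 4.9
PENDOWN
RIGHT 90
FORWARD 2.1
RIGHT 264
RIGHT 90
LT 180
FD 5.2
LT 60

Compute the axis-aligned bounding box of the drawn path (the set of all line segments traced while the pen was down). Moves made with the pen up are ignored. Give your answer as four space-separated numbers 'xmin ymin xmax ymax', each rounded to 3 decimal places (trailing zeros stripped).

Answer: -22.088 -1 -10 16.851

Derivation:
Executing turtle program step by step:
Start: pos=(-10,-1), heading=270, pen down
RT 150: heading 270 -> 120
FD 12.3: (-10,-1) -> (-16.15,9.652) [heading=120, draw]
FD 2.2: (-16.15,9.652) -> (-17.25,11.557) [heading=120, draw]
LT 120: heading 120 -> 240
RT 120: heading 240 -> 120
FD 4.9: (-17.25,11.557) -> (-19.7,15.801) [heading=120, draw]
PD: pen down
RT 90: heading 120 -> 30
FD 2.1: (-19.7,15.801) -> (-17.881,16.851) [heading=30, draw]
RT 264: heading 30 -> 126
RT 90: heading 126 -> 36
LT 180: heading 36 -> 216
FD 5.2: (-17.881,16.851) -> (-22.088,13.794) [heading=216, draw]
LT 60: heading 216 -> 276
Final: pos=(-22.088,13.794), heading=276, 5 segment(s) drawn

Segment endpoints: x in {-22.088, -19.7, -17.881, -17.25, -16.15, -10}, y in {-1, 9.652, 11.557, 13.794, 15.801, 16.851}
xmin=-22.088, ymin=-1, xmax=-10, ymax=16.851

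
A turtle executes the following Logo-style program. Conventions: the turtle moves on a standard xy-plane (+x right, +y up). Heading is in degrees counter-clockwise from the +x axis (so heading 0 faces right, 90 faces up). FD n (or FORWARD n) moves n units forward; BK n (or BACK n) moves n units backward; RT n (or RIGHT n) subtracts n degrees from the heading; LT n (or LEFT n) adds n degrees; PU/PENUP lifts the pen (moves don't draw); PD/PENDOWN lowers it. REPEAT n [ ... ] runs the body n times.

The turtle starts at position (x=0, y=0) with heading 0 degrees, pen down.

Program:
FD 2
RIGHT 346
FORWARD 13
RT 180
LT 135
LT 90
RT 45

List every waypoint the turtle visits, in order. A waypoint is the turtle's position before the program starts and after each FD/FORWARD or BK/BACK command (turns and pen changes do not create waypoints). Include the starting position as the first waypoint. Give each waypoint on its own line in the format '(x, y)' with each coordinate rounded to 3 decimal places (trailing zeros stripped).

Answer: (0, 0)
(2, 0)
(14.614, 3.145)

Derivation:
Executing turtle program step by step:
Start: pos=(0,0), heading=0, pen down
FD 2: (0,0) -> (2,0) [heading=0, draw]
RT 346: heading 0 -> 14
FD 13: (2,0) -> (14.614,3.145) [heading=14, draw]
RT 180: heading 14 -> 194
LT 135: heading 194 -> 329
LT 90: heading 329 -> 59
RT 45: heading 59 -> 14
Final: pos=(14.614,3.145), heading=14, 2 segment(s) drawn
Waypoints (3 total):
(0, 0)
(2, 0)
(14.614, 3.145)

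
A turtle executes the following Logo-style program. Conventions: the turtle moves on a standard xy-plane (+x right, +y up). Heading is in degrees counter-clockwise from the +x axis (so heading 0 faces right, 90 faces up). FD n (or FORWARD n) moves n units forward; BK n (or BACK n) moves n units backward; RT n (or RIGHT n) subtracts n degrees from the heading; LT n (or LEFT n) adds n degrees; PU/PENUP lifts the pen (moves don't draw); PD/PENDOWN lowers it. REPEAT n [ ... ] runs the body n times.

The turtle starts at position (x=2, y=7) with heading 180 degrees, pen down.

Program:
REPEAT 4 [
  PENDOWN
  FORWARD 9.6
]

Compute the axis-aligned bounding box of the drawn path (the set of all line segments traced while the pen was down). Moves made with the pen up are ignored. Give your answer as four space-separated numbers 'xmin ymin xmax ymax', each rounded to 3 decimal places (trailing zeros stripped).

Answer: -36.4 7 2 7

Derivation:
Executing turtle program step by step:
Start: pos=(2,7), heading=180, pen down
REPEAT 4 [
  -- iteration 1/4 --
  PD: pen down
  FD 9.6: (2,7) -> (-7.6,7) [heading=180, draw]
  -- iteration 2/4 --
  PD: pen down
  FD 9.6: (-7.6,7) -> (-17.2,7) [heading=180, draw]
  -- iteration 3/4 --
  PD: pen down
  FD 9.6: (-17.2,7) -> (-26.8,7) [heading=180, draw]
  -- iteration 4/4 --
  PD: pen down
  FD 9.6: (-26.8,7) -> (-36.4,7) [heading=180, draw]
]
Final: pos=(-36.4,7), heading=180, 4 segment(s) drawn

Segment endpoints: x in {-36.4, -26.8, -17.2, -7.6, 2}, y in {7, 7, 7, 7, 7}
xmin=-36.4, ymin=7, xmax=2, ymax=7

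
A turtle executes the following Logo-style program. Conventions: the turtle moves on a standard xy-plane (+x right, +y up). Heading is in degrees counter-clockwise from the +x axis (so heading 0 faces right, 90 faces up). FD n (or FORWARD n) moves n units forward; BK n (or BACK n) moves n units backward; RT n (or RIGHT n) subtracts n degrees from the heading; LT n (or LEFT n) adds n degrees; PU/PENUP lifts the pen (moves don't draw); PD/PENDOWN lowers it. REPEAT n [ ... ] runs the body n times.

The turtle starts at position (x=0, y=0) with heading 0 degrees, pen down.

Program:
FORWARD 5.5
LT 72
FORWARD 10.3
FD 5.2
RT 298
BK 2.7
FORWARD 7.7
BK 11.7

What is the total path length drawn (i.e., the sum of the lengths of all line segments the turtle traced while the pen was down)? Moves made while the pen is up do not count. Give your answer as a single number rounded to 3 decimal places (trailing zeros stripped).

Answer: 43.1

Derivation:
Executing turtle program step by step:
Start: pos=(0,0), heading=0, pen down
FD 5.5: (0,0) -> (5.5,0) [heading=0, draw]
LT 72: heading 0 -> 72
FD 10.3: (5.5,0) -> (8.683,9.796) [heading=72, draw]
FD 5.2: (8.683,9.796) -> (10.29,14.741) [heading=72, draw]
RT 298: heading 72 -> 134
BK 2.7: (10.29,14.741) -> (12.165,12.799) [heading=134, draw]
FD 7.7: (12.165,12.799) -> (6.816,18.338) [heading=134, draw]
BK 11.7: (6.816,18.338) -> (14.944,9.922) [heading=134, draw]
Final: pos=(14.944,9.922), heading=134, 6 segment(s) drawn

Segment lengths:
  seg 1: (0,0) -> (5.5,0), length = 5.5
  seg 2: (5.5,0) -> (8.683,9.796), length = 10.3
  seg 3: (8.683,9.796) -> (10.29,14.741), length = 5.2
  seg 4: (10.29,14.741) -> (12.165,12.799), length = 2.7
  seg 5: (12.165,12.799) -> (6.816,18.338), length = 7.7
  seg 6: (6.816,18.338) -> (14.944,9.922), length = 11.7
Total = 43.1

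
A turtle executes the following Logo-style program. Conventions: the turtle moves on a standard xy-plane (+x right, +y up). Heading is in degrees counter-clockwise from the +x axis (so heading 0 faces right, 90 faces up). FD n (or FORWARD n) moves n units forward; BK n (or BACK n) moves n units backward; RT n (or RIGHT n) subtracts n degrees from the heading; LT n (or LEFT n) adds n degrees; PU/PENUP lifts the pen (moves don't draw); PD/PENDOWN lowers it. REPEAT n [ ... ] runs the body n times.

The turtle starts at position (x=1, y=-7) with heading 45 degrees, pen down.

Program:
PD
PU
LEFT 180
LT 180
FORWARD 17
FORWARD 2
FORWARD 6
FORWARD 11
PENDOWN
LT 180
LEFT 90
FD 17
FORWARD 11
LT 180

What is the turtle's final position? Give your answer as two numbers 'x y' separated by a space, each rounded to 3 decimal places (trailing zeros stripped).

Answer: 46.255 -1.343

Derivation:
Executing turtle program step by step:
Start: pos=(1,-7), heading=45, pen down
PD: pen down
PU: pen up
LT 180: heading 45 -> 225
LT 180: heading 225 -> 45
FD 17: (1,-7) -> (13.021,5.021) [heading=45, move]
FD 2: (13.021,5.021) -> (14.435,6.435) [heading=45, move]
FD 6: (14.435,6.435) -> (18.678,10.678) [heading=45, move]
FD 11: (18.678,10.678) -> (26.456,18.456) [heading=45, move]
PD: pen down
LT 180: heading 45 -> 225
LT 90: heading 225 -> 315
FD 17: (26.456,18.456) -> (38.477,6.435) [heading=315, draw]
FD 11: (38.477,6.435) -> (46.255,-1.343) [heading=315, draw]
LT 180: heading 315 -> 135
Final: pos=(46.255,-1.343), heading=135, 2 segment(s) drawn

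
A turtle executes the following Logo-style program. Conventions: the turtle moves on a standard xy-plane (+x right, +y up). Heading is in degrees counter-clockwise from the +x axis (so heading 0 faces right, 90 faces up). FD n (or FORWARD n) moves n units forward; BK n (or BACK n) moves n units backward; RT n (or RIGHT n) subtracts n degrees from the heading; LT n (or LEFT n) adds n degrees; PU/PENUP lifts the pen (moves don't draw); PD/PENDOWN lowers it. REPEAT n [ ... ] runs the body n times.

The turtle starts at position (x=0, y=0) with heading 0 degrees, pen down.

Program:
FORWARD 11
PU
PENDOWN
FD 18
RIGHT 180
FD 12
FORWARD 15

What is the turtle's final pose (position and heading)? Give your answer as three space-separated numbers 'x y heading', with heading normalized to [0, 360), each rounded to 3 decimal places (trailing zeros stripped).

Executing turtle program step by step:
Start: pos=(0,0), heading=0, pen down
FD 11: (0,0) -> (11,0) [heading=0, draw]
PU: pen up
PD: pen down
FD 18: (11,0) -> (29,0) [heading=0, draw]
RT 180: heading 0 -> 180
FD 12: (29,0) -> (17,0) [heading=180, draw]
FD 15: (17,0) -> (2,0) [heading=180, draw]
Final: pos=(2,0), heading=180, 4 segment(s) drawn

Answer: 2 0 180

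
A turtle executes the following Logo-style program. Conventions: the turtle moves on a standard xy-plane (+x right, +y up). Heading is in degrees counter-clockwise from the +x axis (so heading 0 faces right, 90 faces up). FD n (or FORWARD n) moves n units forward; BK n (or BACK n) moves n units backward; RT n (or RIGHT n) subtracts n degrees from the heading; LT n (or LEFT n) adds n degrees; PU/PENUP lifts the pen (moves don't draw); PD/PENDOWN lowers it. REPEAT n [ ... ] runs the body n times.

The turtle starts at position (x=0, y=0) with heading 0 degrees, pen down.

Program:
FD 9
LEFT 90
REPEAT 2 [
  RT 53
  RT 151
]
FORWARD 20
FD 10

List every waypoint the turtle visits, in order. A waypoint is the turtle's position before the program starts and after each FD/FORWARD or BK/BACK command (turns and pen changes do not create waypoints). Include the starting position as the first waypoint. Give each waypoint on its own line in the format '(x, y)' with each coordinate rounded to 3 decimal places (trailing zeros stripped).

Executing turtle program step by step:
Start: pos=(0,0), heading=0, pen down
FD 9: (0,0) -> (9,0) [heading=0, draw]
LT 90: heading 0 -> 90
REPEAT 2 [
  -- iteration 1/2 --
  RT 53: heading 90 -> 37
  RT 151: heading 37 -> 246
  -- iteration 2/2 --
  RT 53: heading 246 -> 193
  RT 151: heading 193 -> 42
]
FD 20: (9,0) -> (23.863,13.383) [heading=42, draw]
FD 10: (23.863,13.383) -> (31.294,20.074) [heading=42, draw]
Final: pos=(31.294,20.074), heading=42, 3 segment(s) drawn
Waypoints (4 total):
(0, 0)
(9, 0)
(23.863, 13.383)
(31.294, 20.074)

Answer: (0, 0)
(9, 0)
(23.863, 13.383)
(31.294, 20.074)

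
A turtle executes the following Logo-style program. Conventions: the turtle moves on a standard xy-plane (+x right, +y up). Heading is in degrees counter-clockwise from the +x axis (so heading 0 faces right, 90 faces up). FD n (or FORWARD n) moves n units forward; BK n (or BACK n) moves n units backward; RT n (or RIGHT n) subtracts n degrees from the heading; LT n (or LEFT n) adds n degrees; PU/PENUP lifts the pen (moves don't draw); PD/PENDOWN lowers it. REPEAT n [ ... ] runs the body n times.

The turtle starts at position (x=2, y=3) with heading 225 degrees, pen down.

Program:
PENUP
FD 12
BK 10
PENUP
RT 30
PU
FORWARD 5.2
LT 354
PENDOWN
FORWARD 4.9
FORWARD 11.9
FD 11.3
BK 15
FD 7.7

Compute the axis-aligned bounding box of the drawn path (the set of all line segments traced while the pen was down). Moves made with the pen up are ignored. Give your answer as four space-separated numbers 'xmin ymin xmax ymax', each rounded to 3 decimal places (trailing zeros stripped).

Executing turtle program step by step:
Start: pos=(2,3), heading=225, pen down
PU: pen up
FD 12: (2,3) -> (-6.485,-5.485) [heading=225, move]
BK 10: (-6.485,-5.485) -> (0.586,1.586) [heading=225, move]
PU: pen up
RT 30: heading 225 -> 195
PU: pen up
FD 5.2: (0.586,1.586) -> (-4.437,0.24) [heading=195, move]
LT 354: heading 195 -> 189
PD: pen down
FD 4.9: (-4.437,0.24) -> (-9.277,-0.527) [heading=189, draw]
FD 11.9: (-9.277,-0.527) -> (-21.03,-2.388) [heading=189, draw]
FD 11.3: (-21.03,-2.388) -> (-32.191,-4.156) [heading=189, draw]
BK 15: (-32.191,-4.156) -> (-17.376,-1.809) [heading=189, draw]
FD 7.7: (-17.376,-1.809) -> (-24.981,-3.014) [heading=189, draw]
Final: pos=(-24.981,-3.014), heading=189, 5 segment(s) drawn

Segment endpoints: x in {-32.191, -24.981, -21.03, -17.376, -9.277, -4.437}, y in {-4.156, -3.014, -2.388, -1.809, -0.527, 0.24}
xmin=-32.191, ymin=-4.156, xmax=-4.437, ymax=0.24

Answer: -32.191 -4.156 -4.437 0.24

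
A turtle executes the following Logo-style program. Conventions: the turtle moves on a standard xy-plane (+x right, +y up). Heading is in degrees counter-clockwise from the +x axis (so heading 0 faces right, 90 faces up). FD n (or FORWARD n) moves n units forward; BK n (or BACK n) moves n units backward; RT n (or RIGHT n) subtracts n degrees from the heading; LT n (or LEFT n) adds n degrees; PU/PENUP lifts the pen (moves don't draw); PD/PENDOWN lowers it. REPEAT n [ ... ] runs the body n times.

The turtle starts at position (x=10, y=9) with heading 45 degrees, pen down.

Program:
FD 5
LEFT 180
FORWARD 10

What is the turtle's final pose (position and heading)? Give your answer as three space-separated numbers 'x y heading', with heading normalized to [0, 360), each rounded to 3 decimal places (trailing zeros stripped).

Executing turtle program step by step:
Start: pos=(10,9), heading=45, pen down
FD 5: (10,9) -> (13.536,12.536) [heading=45, draw]
LT 180: heading 45 -> 225
FD 10: (13.536,12.536) -> (6.464,5.464) [heading=225, draw]
Final: pos=(6.464,5.464), heading=225, 2 segment(s) drawn

Answer: 6.464 5.464 225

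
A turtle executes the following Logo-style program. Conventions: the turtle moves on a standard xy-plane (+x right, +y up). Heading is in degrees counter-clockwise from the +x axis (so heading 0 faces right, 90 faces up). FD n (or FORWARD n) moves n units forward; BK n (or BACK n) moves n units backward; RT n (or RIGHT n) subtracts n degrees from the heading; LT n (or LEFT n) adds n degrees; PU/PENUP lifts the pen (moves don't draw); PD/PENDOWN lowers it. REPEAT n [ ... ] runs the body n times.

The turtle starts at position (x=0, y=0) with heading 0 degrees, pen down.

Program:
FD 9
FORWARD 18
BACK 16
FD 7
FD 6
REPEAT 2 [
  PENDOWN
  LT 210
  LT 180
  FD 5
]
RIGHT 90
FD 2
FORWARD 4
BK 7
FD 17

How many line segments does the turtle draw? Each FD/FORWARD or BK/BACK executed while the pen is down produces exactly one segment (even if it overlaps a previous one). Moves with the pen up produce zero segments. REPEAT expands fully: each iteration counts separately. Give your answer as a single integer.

Answer: 11

Derivation:
Executing turtle program step by step:
Start: pos=(0,0), heading=0, pen down
FD 9: (0,0) -> (9,0) [heading=0, draw]
FD 18: (9,0) -> (27,0) [heading=0, draw]
BK 16: (27,0) -> (11,0) [heading=0, draw]
FD 7: (11,0) -> (18,0) [heading=0, draw]
FD 6: (18,0) -> (24,0) [heading=0, draw]
REPEAT 2 [
  -- iteration 1/2 --
  PD: pen down
  LT 210: heading 0 -> 210
  LT 180: heading 210 -> 30
  FD 5: (24,0) -> (28.33,2.5) [heading=30, draw]
  -- iteration 2/2 --
  PD: pen down
  LT 210: heading 30 -> 240
  LT 180: heading 240 -> 60
  FD 5: (28.33,2.5) -> (30.83,6.83) [heading=60, draw]
]
RT 90: heading 60 -> 330
FD 2: (30.83,6.83) -> (32.562,5.83) [heading=330, draw]
FD 4: (32.562,5.83) -> (36.026,3.83) [heading=330, draw]
BK 7: (36.026,3.83) -> (29.964,7.33) [heading=330, draw]
FD 17: (29.964,7.33) -> (44.687,-1.17) [heading=330, draw]
Final: pos=(44.687,-1.17), heading=330, 11 segment(s) drawn
Segments drawn: 11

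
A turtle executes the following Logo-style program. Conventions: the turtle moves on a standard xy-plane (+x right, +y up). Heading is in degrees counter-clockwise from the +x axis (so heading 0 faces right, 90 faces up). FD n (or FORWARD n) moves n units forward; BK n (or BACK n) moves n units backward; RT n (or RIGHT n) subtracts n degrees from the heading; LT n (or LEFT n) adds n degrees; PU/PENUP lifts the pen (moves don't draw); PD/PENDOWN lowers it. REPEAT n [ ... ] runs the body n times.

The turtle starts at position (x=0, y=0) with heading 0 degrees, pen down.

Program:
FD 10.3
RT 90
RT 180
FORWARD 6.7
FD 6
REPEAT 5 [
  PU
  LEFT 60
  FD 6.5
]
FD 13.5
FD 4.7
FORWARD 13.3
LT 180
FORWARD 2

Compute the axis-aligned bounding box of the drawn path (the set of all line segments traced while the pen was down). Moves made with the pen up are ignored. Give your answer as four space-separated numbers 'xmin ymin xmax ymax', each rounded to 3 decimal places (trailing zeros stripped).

Executing turtle program step by step:
Start: pos=(0,0), heading=0, pen down
FD 10.3: (0,0) -> (10.3,0) [heading=0, draw]
RT 90: heading 0 -> 270
RT 180: heading 270 -> 90
FD 6.7: (10.3,0) -> (10.3,6.7) [heading=90, draw]
FD 6: (10.3,6.7) -> (10.3,12.7) [heading=90, draw]
REPEAT 5 [
  -- iteration 1/5 --
  PU: pen up
  LT 60: heading 90 -> 150
  FD 6.5: (10.3,12.7) -> (4.671,15.95) [heading=150, move]
  -- iteration 2/5 --
  PU: pen up
  LT 60: heading 150 -> 210
  FD 6.5: (4.671,15.95) -> (-0.958,12.7) [heading=210, move]
  -- iteration 3/5 --
  PU: pen up
  LT 60: heading 210 -> 270
  FD 6.5: (-0.958,12.7) -> (-0.958,6.2) [heading=270, move]
  -- iteration 4/5 --
  PU: pen up
  LT 60: heading 270 -> 330
  FD 6.5: (-0.958,6.2) -> (4.671,2.95) [heading=330, move]
  -- iteration 5/5 --
  PU: pen up
  LT 60: heading 330 -> 30
  FD 6.5: (4.671,2.95) -> (10.3,6.2) [heading=30, move]
]
FD 13.5: (10.3,6.2) -> (21.991,12.95) [heading=30, move]
FD 4.7: (21.991,12.95) -> (26.062,15.3) [heading=30, move]
FD 13.3: (26.062,15.3) -> (37.58,21.95) [heading=30, move]
LT 180: heading 30 -> 210
FD 2: (37.58,21.95) -> (35.848,20.95) [heading=210, move]
Final: pos=(35.848,20.95), heading=210, 3 segment(s) drawn

Segment endpoints: x in {0, 10.3, 10.3, 10.3}, y in {0, 6.7, 12.7}
xmin=0, ymin=0, xmax=10.3, ymax=12.7

Answer: 0 0 10.3 12.7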